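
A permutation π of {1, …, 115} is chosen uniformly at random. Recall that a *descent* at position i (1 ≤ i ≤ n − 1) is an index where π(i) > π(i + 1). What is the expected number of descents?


Write X = Σ X_I over i = 1, …, 114, with X_I the indicator of one descent.
There are 114 indicators.
For each fixed i, the pair (π(i), π(i+1)) is a uniformly random ordered pair of distinct values from {1, …, 115}; by symmetry P[π(i) > π(i+1)] = 1/2.
By linearity: E[X] = 114 · (1/2) = (115 − 1) · (1/2) = 57 ≈ 57.000.

E[X] = 57 = 57.000.


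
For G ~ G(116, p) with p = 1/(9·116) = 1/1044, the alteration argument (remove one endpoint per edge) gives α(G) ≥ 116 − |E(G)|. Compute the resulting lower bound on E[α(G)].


E[|E(G)|] = C(116, 2)·p = 6670 · (1/1044) = 115/18.
E[α(G)] ≥ n − E[|E(G)|] = 116 − 115/18 = 1973/18.
Numerically: ≈ 109.6111.
(This is only a lower bound; the true E[α(G)] may be larger.)

E[α(G)] ≥ 1973/18 ≈ 109.6111.


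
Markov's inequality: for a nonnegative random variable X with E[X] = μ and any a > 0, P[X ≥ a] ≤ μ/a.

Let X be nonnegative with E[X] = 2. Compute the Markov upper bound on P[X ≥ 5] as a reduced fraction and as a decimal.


μ = E[X] = 2, a = 5.
Markov: P[X ≥ 5] ≤ μ/a = (2)/5 = 2/5.
Numerically: ≈ 0.40000.
(Since a = 5 > μ = 2.00000, the bound 2/5 is < 1 and informative.)

P[X ≥ 5] ≤ 2/5 ≈ 0.40000.


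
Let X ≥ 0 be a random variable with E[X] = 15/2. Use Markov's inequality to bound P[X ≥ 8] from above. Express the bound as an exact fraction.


μ = E[X] = 15/2, a = 8.
Markov: P[X ≥ 8] ≤ μ/a = (15/2)/8 = 15/16.
Numerically: ≈ 0.937500.
(Since a = 8 > μ = 7.500000, the bound 15/16 is < 1 and informative.)

P[X ≥ 8] ≤ 15/16 ≈ 0.937500.


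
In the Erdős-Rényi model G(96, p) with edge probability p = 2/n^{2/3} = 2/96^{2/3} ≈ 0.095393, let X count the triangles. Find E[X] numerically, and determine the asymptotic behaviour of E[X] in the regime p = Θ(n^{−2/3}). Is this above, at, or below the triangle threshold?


Number of potential triangles: C(96, 3) = 142880.
Each occurs with probability p³ ≈ (0.095393)³ ≈ 8.6805556e-04.
By linearity: E[X] = C(96, 3)·p³ ≈ 142880 · 8.6805556e-04 ≈ 124.02778.
Since α = 2/3 < 1, p = c/n^{2/3} ≫ 1/n is above the triangle threshold p ~ 1/n. Asymptotically E[X] ~ (c³/6)·n^{3(1−α)} = (2³/6)·n^{1} → ∞; triangles are abundant w.h.p.

E[X] ≈ 124.02778; in regime p = Θ(1/n^{2/3}) E[X] diverges (above the triangle threshold p ~ 1/n).


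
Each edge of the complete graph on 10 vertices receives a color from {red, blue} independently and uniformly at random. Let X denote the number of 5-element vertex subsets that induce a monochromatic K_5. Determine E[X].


Let X = Σ_S X_S over the C(10, 5) = 252 subsets S of size 5, where X_S = 1 if the K_5 on S is monochromatic.
For a fixed S, the K_5 on S has C(5, 2) = 10 edges. P[all 10 edges red] = (1/2)^10, and likewise for blue, so P[monochromatic] = 2·(1/2)^10 = 2^{1 − 10} = 1/512.
By linearity: E[X] = C(10, 5) · 2^{1 − 10} = 252 · 1/512 = 63/128.
Numerically: E[X] ≈ 0.492.

E[X] = C(10,5)·2^(1−C(5,2)) = 63/128 ≈ 0.492.


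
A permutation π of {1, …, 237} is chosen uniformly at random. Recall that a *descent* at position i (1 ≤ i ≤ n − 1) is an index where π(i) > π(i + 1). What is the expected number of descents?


Write X = Σ X_I over i = 1, …, 236, with X_I the indicator of one descent.
There are 236 indicators.
For each fixed i, the pair (π(i), π(i+1)) is a uniformly random ordered pair of distinct values from {1, …, 237}; by symmetry P[π(i) > π(i+1)] = 1/2.
By linearity: E[X] = 236 · (1/2) = (237 − 1) · (1/2) = 118 ≈ 118.00000.

E[X] = 118 = 118.00000.


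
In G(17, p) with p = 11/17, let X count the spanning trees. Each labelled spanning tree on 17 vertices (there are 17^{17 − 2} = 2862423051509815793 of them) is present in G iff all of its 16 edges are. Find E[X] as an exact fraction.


K_17 has 17^{17 − 2} = 2862423051509815793 labelled spanning trees.
For each such spanning tree H, let X_H = 1 if all 16 edges of H are present in G. Then P[X_H = 1] = p^{16} = (11/17)^{16} = 45949729863572161/48661191875666868481.
By linearity: E[X] = Σ_H E[X_H] = 2862423051509815793 · p^{16} = 2862423051509815793 · 45949729863572161/48661191875666868481 = 45949729863572161/17.
Numerically: E[X] ≈ 2.703e+15.

E[X] = 2862423051509815793 · (11/17)^{16} = 45949729863572161/17 ≈ 2.703e+15.


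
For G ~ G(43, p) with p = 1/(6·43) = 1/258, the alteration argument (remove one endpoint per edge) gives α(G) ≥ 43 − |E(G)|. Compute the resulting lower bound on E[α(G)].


E[|E(G)|] = C(43, 2)·p = 903 · (1/258) = 7/2.
E[α(G)] ≥ n − E[|E(G)|] = 43 − 7/2 = 79/2.
Numerically: ≈ 39.500.
(This is only a lower bound; the true E[α(G)] may be larger.)

E[α(G)] ≥ 79/2 ≈ 39.500.


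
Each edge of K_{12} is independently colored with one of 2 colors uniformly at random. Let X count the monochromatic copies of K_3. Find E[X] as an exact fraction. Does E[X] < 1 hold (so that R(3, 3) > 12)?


E[X] = C(12, 3) · 2^{1 − 3} = 220 · 2^{−2} = 220/4.
As a reduced fraction: E[X] = 55 ≈ 55.0000.
Is E[X] < 1? NO.
Since E[X] ≥ 1, the first-moment bound is inconclusive at n = 12; it does NOT by itself certify R(3, 3) > 12.

E[X] = 55 ≈ 55.0000; E[X] ≥ 1; first-moment method inconclusive here.


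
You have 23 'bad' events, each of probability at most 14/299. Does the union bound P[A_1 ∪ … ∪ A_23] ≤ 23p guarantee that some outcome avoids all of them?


Union bound: P[∪_{i=1}^{23} A_i] ≤ Σ_i P[A_i] ≤ 23·p = 23·(14/299) = 14/13.
Numerically: 14/13 ≈ 1.076923.
Is 14/13 < 1? NO.
Since the bound 14/13 is ≥ 1, the union bound is uninformative here; it does NOT by itself certify existence.

23·p = 14/13 ≈ 1.076923; existence NOT certified by the union bound.


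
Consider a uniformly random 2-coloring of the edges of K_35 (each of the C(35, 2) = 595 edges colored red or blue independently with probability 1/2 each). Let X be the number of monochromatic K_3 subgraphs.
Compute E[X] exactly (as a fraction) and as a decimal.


Let X = Σ_S X_S over the C(35, 3) = 6545 subsets S of size 3, where X_S = 1 if the K_3 on S is monochromatic.
For a fixed S, the K_3 on S has C(3, 2) = 3 edges. P[all 3 edges red] = (1/2)^3, and likewise for blue, so P[monochromatic] = 2·(1/2)^3 = 2^{1 − 3} = 1/4.
By linearity of expectation: E[X] = C(35, 3) · 2^{1 − 3} = 6545 · 1/4 = 6545/4.
Numerically: E[X] ≈ 1636.25000.

E[X] = C(35,3)·2^(1−C(3,2)) = 6545/4 ≈ 1636.25000.


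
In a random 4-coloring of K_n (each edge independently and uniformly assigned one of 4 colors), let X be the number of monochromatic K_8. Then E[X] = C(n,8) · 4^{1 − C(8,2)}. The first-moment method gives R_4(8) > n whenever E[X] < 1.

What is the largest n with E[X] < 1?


We need C(n, 8) · 4^{1 − 28} < 1, i.e. C(n, 8) < 4^{28 − 1} = 18014398509481984.
Check values of n near the boundary:
  n = 402: C(402, 8) = 15770615726749950; 15770615726749950 < 18014398509481984? YES
  n = 403: C(403, 8) = 16090020602228430; 16090020602228430 < 18014398509481984? YES
  n = 404: C(404, 8) = 16415071523485570; 16415071523485570 < 18014398509481984? YES
  n = 405: C(405, 8) = 16745853821188050; 16745853821188050 < 18014398509481984? YES
  n = 406: C(406, 8) = 17082453897995850; 17082453897995850 < 18014398509481984? YES
  n = 407: C(407, 8) = 17424959239309050; 17424959239309050 < 18014398509481984? YES
  n = 408: C(408, 8) = 17773458424095231; 17773458424095231 < 18014398509481984? YES
  n = 409: C(409, 8) = 18128041135797879; 18128041135797879 < 18014398509481984? NO
  n = 410: C(410, 8) = 18488798173326195; 18488798173326195 < 18014398509481984? NO
The largest n with C(n, 8) < 18014398509481984 is n = 408 (where E[X] = 17773458424095231/18014398509481984 ≈ 0.9866). Hence R_4(8) > 408, i.e. R_4(8) ≥ 409.

Largest n = 408; hence R_4(8) > 408.


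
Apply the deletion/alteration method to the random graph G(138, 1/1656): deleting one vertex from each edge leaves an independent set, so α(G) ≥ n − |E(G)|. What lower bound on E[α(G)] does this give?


E[|E(G)|] = C(138, 2)·p = 9453 · (1/1656) = 137/24.
E[α(G)] ≥ n − E[|E(G)|] = 138 − 137/24 = 3175/24.
Numerically: ≈ 132.291667.
(This is only a lower bound; the true E[α(G)] may be larger.)

E[α(G)] ≥ 3175/24 ≈ 132.291667.


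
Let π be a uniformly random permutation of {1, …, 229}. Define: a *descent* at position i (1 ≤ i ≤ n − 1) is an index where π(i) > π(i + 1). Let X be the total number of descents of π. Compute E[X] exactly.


Write X = Σ X_I over i = 1, …, 228, with X_I the indicator of one descent.
There are 228 indicators.
For each fixed i, the pair (π(i), π(i+1)) is a uniformly random ordered pair of distinct values from {1, …, 229}; by symmetry P[π(i) > π(i+1)] = 1/2.
By linearity: E[X] = 228 · (1/2) = (229 − 1) · (1/2) = 114 ≈ 114.000.

E[X] = 114 = 114.000.


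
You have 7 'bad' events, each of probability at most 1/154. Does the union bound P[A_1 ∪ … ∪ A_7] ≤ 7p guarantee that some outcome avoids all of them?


Union bound: P[∪_{i=1}^{7} A_i] ≤ Σ_i P[A_i] ≤ 7·p = 7·(1/154) = 1/22.
Numerically: 1/22 ≈ 0.0454545.
Is 1/22 < 1? YES.
Since P[∪ A_i] ≤ 1/22 < 1, the complement has P[∩ A_i^c] ≥ 1 − 1/22 = 21/22 > 0, so some outcome avoids every A_i.

7·p = 1/22 ≈ 0.0454545; existence CERTIFIED by the union bound.


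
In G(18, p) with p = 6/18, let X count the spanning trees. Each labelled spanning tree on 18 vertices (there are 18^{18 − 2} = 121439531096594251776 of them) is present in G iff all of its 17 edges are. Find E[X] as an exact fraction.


K_18 has 18^{18 − 2} = 121439531096594251776 labelled spanning trees.
For each such spanning tree H, let X_H = 1 if all 17 edges of H are present in G. Then P[X_H = 1] = p^{17} = (1/3)^{17} = 1/129140163.
By linearity: E[X] = Σ_H E[X_H] = 121439531096594251776 · p^{17} = 121439531096594251776 · 1/129140163 = 940369969152.
Numerically: E[X] ≈ 9.4037e+11.

E[X] = 121439531096594251776 · (1/3)^{17} = 940369969152 ≈ 9.4037e+11.


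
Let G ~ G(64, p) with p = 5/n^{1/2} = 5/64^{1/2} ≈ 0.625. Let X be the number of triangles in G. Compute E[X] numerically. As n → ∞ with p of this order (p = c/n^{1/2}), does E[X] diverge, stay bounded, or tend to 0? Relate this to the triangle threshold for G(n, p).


Number of potential triangles: C(64, 3) = 41664.
Each occurs with probability p³ ≈ (0.625)³ ≈ 2.44141e-01.
By linearity: E[X] = C(64, 3)·p³ ≈ 41664 · 2.44141e-01 ≈ 10171.875.
Since α = 1/2 < 1, p = c/n^{1/2} ≫ 1/n is above the triangle threshold p ~ 1/n. Asymptotically E[X] ~ (c³/6)·n^{3(1−α)} = (5³/6)·n^{1.5} → ∞; triangles are abundant w.h.p.

E[X] ≈ 10171.875; in regime p = Θ(1/n^{1/2}) E[X] diverges (above the triangle threshold p ~ 1/n).


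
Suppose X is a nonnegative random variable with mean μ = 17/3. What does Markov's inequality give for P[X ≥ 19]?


μ = E[X] = 17/3, a = 19.
Markov: P[X ≥ 19] ≤ μ/a = (17/3)/19 = 17/57.
Numerically: ≈ 0.298246.
(Since a = 19 > μ = 5.666667, the bound 17/57 is < 1 and informative.)

P[X ≥ 19] ≤ 17/57 ≈ 0.298246.


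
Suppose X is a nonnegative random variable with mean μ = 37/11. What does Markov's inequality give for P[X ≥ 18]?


μ = E[X] = 37/11, a = 18.
Markov: P[X ≥ 18] ≤ μ/a = (37/11)/18 = 37/198.
Numerically: ≈ 0.186869.
(Since a = 18 > μ = 3.363636, the bound 37/198 is < 1 and informative.)

P[X ≥ 18] ≤ 37/198 ≈ 0.186869.


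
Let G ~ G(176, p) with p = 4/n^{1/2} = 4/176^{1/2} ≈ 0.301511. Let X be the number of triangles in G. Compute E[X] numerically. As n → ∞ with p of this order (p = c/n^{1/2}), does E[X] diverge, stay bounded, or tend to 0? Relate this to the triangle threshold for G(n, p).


Number of potential triangles: C(176, 3) = 893200.
Each occurs with probability p³ ≈ (0.301511)³ ≈ 2.74101222e-02.
By linearity: E[X] = C(176, 3)·p³ ≈ 893200 · 2.74101222e-02 ≈ 24482.721180.
Since α = 1/2 < 1, p = c/n^{1/2} ≫ 1/n is above the triangle threshold p ~ 1/n. Asymptotically E[X] ~ (c³/6)·n^{3(1−α)} = (4³/6)·n^{1.5} → ∞; triangles are abundant w.h.p.

E[X] ≈ 24482.721180; in regime p = Θ(1/n^{1/2}) E[X] diverges (above the triangle threshold p ~ 1/n).


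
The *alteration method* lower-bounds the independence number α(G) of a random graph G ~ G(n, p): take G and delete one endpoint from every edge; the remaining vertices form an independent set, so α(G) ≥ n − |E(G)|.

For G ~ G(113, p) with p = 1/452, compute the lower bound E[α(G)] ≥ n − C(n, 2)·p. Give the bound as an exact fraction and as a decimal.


E[|E(G)|] = C(113, 2)·p = 6328 · (1/452) = 14.
E[α(G)] ≥ n − E[|E(G)|] = 113 − 14 = 99.
Numerically: ≈ 99.000.
(This is only a lower bound; the true E[α(G)] may be larger.)

E[α(G)] ≥ 99 ≈ 99.000.


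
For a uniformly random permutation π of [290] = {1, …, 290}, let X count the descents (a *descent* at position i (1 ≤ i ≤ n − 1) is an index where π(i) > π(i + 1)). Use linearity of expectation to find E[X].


Write X = Σ X_I over i = 1, …, 289, with X_I the indicator of one descent.
There are 289 indicators.
For each fixed i, the pair (π(i), π(i+1)) is a uniformly random ordered pair of distinct values from {1, …, 290}; by symmetry P[π(i) > π(i+1)] = 1/2.
By linearity: E[X] = 289 · (1/2) = (290 − 1) · (1/2) = 289/2 ≈ 144.500.

E[X] = 289/2 = 144.500.


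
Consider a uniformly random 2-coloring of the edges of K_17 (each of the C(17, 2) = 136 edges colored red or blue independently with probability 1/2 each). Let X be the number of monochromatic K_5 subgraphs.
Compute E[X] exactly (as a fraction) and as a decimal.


Let X = Σ_S X_S over the C(17, 5) = 6188 subsets S of size 5, where X_S = 1 if the K_5 on S is monochromatic.
For a fixed S, the K_5 on S has C(5, 2) = 10 edges. P[all 10 edges red] = (1/2)^10, and likewise for blue, so P[monochromatic] = 2·(1/2)^10 = 2^{1 − 10} = 1/512.
Summing: E[X] = C(17, 5) · 2^{1 − 10} = 6188 · 1/512 = 1547/128.
Numerically: E[X] ≈ 12.086.

E[X] = C(17,5)·2^(1−C(5,2)) = 1547/128 ≈ 12.086.


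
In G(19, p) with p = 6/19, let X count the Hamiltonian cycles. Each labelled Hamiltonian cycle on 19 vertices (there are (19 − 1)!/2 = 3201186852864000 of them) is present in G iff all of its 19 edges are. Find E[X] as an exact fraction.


K_19 has (19 − 1)!/2 = 3201186852864000 labelled Hamiltonian cycles.
For each such Hamiltonian cycle H, let X_H = 1 if all 19 edges of H are present in G. Then P[X_H = 1] = p^{19} = (6/19)^{19} = 609359740010496/1978419655660313589123979.
Summing the indicators: E[X] = Σ_H E[X_H] = 3201186852864000 · p^{19} = 3201186852864000 · 609359740010496/1978419655660313589123979 = 1950674388386224952567660544000/1978419655660313589123979.
Numerically: E[X] ≈ 9.8598e+05.

E[X] = 3201186852864000 · (6/19)^{19} = 1950674388386224952567660544000/1978419655660313589123979 ≈ 9.8598e+05.


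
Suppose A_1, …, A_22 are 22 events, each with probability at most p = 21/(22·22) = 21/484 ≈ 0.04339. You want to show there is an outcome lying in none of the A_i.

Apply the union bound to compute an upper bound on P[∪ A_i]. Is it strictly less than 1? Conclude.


Union bound: P[∪_{i=1}^{22} A_i] ≤ Σ_i P[A_i] ≤ 22·p = 22·(21/484) = 21/22.
Numerically: 21/22 ≈ 0.95455.
Is 21/22 < 1? YES.
Since P[∪ A_i] ≤ 21/22 < 1, the complement has P[∩ A_i^c] ≥ 1 − 21/22 = 1/22 > 0, so some outcome avoids every A_i.

22·p = 21/22 ≈ 0.95455; existence CERTIFIED by the union bound.


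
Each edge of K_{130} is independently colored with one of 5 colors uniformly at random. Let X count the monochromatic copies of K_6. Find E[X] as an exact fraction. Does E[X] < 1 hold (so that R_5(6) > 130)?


E[X] = C(130, 6) · 5^{1 − 15} = 5963412000 · 5^{−14} = 5963412000/6103515625.
As a reduced fraction: E[X] = 47707296/48828125 ≈ 0.9770.
Is E[X] < 1? YES.
Since E[X] < 1, there exists a 5-coloring of K_{130} with no monochromatic K_6; hence R_5(6) > 130.

E[X] = 47707296/48828125 ≈ 0.9770; E[X] < 1, so R_5(6) > 130.


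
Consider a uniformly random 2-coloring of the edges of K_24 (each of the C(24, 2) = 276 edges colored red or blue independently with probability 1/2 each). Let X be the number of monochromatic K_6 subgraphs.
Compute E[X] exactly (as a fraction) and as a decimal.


Let X = Σ_S X_S over the C(24, 6) = 134596 subsets S of size 6, where X_S = 1 if the K_6 on S is monochromatic.
For a fixed S, the K_6 on S has C(6, 2) = 15 edges. P[all 15 edges red] = (1/2)^15, and likewise for blue, so P[monochromatic] = 2·(1/2)^15 = 2^{1 − 15} = 1/16384.
By linearity: E[X] = C(24, 6) · 2^{1 − 15} = 134596 · 1/16384 = 33649/4096.
Numerically: E[X] ≈ 8.2151.

E[X] = C(24,6)·2^(1−C(6,2)) = 33649/4096 ≈ 8.2151.


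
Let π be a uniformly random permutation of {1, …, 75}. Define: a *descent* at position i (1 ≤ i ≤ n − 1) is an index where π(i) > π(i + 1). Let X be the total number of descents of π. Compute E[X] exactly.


Write X = Σ X_I over i = 1, …, 74, with X_I the indicator of one descent.
There are 74 indicators.
For each fixed i, the pair (π(i), π(i+1)) is a uniformly random ordered pair of distinct values from {1, …, 75}; by symmetry P[π(i) > π(i+1)] = 1/2.
By linearity: E[X] = 74 · (1/2) = (75 − 1) · (1/2) = 37 ≈ 37.0000.

E[X] = 37 = 37.0000.


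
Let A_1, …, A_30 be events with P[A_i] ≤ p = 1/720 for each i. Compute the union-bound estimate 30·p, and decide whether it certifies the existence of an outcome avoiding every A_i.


Union bound: P[∪_{i=1}^{30} A_i] ≤ Σ_i P[A_i] ≤ 30·p = 30·(1/720) = 1/24.
Numerically: 1/24 ≈ 0.042.
Is 1/24 < 1? YES.
Since P[∪ A_i] ≤ 1/24 < 1, the complement has P[∩ A_i^c] ≥ 1 − 1/24 = 23/24 > 0, so some outcome avoids every A_i.

30·p = 1/24 ≈ 0.042; existence CERTIFIED by the union bound.


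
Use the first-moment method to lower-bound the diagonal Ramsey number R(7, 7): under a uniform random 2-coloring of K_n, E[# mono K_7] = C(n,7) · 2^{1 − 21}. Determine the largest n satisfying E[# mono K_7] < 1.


We need C(n, 7) · 2^{1 − 21} < 1, i.e. C(n, 7) < 2^{21 − 1} = 1048576.
Check values of n near the boundary:
  n = 23: C(23, 7) = 245157; 245157 < 1048576? YES
  n = 24: C(24, 7) = 346104; 346104 < 1048576? YES
  n = 25: C(25, 7) = 480700; 480700 < 1048576? YES
  n = 26: C(26, 7) = 657800; 657800 < 1048576? YES
  n = 27: C(27, 7) = 888030; 888030 < 1048576? YES
  n = 28: C(28, 7) = 1184040; 1184040 < 1048576? NO
  n = 29: C(29, 7) = 1560780; 1560780 < 1048576? NO
The largest n with C(n, 7) < 1048576 is n = 27 (where E[X] = 444015/524288 ≈ 0.84689). Hence R(7, 7) > 27, i.e. R(7, 7) ≥ 28.

Largest n = 27; hence R(7, 7) > 27.


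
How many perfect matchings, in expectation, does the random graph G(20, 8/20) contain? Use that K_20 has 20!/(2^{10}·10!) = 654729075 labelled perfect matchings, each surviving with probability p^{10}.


K_20 has 20!/(2^{10}·10!) = 654729075 labelled perfect matchings.
For each such perfect matching H, let X_H = 1 if all 10 edges of H are present in G. Then P[X_H = 1] = p^{10} = (2/5)^{10} = 1024/9765625.
By linearity: E[X] = Σ_H E[X_H] = 654729075 · p^{10} = 654729075 · 1024/9765625 = 26817702912/390625.
Numerically: E[X] ≈ 6.865e+04.

E[X] = 654729075 · (2/5)^{10} = 26817702912/390625 ≈ 6.865e+04.


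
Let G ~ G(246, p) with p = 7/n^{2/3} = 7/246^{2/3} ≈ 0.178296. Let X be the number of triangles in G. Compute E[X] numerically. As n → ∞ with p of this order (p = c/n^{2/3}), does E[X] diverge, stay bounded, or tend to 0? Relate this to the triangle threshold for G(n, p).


Number of potential triangles: C(246, 3) = 2450980.
Each occurs with probability p³ ≈ (0.178296)³ ≈ 5.66792253e-03.
By linearity: E[X] = C(246, 3)·p³ ≈ 2450980 · 5.66792253e-03 ≈ 13891.964770.
Since α = 2/3 < 1, p = c/n^{2/3} ≫ 1/n is above the triangle threshold p ~ 1/n. Asymptotically E[X] ~ (c³/6)·n^{3(1−α)} = (7³/6)·n^{1} → ∞; triangles are abundant w.h.p.

E[X] ≈ 13891.964770; in regime p = Θ(1/n^{2/3}) E[X] diverges (above the triangle threshold p ~ 1/n).


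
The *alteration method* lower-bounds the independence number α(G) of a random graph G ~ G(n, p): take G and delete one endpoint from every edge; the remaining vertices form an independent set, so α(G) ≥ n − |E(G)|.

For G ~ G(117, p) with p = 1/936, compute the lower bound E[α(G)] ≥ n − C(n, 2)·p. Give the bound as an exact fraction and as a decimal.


E[|E(G)|] = C(117, 2)·p = 6786 · (1/936) = 29/4.
E[α(G)] ≥ n − E[|E(G)|] = 117 − 29/4 = 439/4.
Numerically: ≈ 109.75000.
(This is only a lower bound; the true E[α(G)] may be larger.)

E[α(G)] ≥ 439/4 ≈ 109.75000.


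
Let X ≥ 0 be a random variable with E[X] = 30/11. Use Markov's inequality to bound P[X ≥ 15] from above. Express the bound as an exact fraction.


μ = E[X] = 30/11, a = 15.
Markov: P[X ≥ 15] ≤ μ/a = (30/11)/15 = 2/11.
Numerically: ≈ 0.18182.
(Since a = 15 > μ = 2.72727, the bound 2/11 is < 1 and informative.)

P[X ≥ 15] ≤ 2/11 ≈ 0.18182.


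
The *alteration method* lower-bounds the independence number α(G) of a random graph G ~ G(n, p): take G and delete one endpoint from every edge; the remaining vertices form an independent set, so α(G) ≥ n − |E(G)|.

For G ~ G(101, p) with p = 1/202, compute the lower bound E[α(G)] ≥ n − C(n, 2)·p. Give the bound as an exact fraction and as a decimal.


E[|E(G)|] = C(101, 2)·p = 5050 · (1/202) = 25.
E[α(G)] ≥ n − E[|E(G)|] = 101 − 25 = 76.
Numerically: ≈ 76.000000.
(This is only a lower bound; the true E[α(G)] may be larger.)

E[α(G)] ≥ 76 ≈ 76.000000.


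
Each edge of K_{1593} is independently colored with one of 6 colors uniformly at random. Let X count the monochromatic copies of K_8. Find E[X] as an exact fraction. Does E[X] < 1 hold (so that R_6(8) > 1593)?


E[X] = C(1593, 8) · 6^{1 − 28} = 1010555394551193970323 · 6^{−27} = 1010555394551193970323/1023490369077469249536.
As a reduced fraction: E[X] = 37427977575970147049/37907050706572935168 ≈ 0.987.
Is E[X] < 1? YES.
Since E[X] < 1, there exists a 6-coloring of K_{1593} with no monochromatic K_8; hence R_6(8) > 1593.

E[X] = 37427977575970147049/37907050706572935168 ≈ 0.987; E[X] < 1, so R_6(8) > 1593.


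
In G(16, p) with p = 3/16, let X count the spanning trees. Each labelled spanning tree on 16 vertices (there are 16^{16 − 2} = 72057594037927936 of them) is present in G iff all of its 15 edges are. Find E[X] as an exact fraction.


K_16 has 16^{16 − 2} = 72057594037927936 labelled spanning trees.
For each such spanning tree H, let X_H = 1 if all 15 edges of H are present in G. Then P[X_H = 1] = p^{15} = (3/16)^{15} = 14348907/1152921504606846976.
By linearity of expectation: E[X] = Σ_H E[X_H] = 72057594037927936 · p^{15} = 72057594037927936 · 14348907/1152921504606846976 = 14348907/16.
Numerically: E[X] ≈ 896807.

E[X] = 72057594037927936 · (3/16)^{15} = 14348907/16 ≈ 896807.


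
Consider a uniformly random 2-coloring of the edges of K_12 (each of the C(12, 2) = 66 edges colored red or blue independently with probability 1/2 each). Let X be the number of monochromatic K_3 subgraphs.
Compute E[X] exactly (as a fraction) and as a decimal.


Let X = Σ_S X_S over the C(12, 3) = 220 subsets S of size 3, where X_S = 1 if the K_3 on S is monochromatic.
For a fixed S, the K_3 on S has C(3, 2) = 3 edges. P[all 3 edges red] = (1/2)^3, and likewise for blue, so P[monochromatic] = 2·(1/2)^3 = 2^{1 − 3} = 1/4.
By linearity: E[X] = C(12, 3) · 2^{1 − 3} = 220 · 1/4 = 55.
Numerically: E[X] ≈ 55.00000.

E[X] = C(12,3)·2^(1−C(3,2)) = 55 ≈ 55.00000.


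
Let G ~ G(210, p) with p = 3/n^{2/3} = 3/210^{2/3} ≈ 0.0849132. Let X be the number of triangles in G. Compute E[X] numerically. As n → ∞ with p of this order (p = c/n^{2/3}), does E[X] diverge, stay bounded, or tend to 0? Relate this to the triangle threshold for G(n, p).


Number of potential triangles: C(210, 3) = 1521520.
Each occurs with probability p³ ≈ (0.0849132)³ ≈ 6.12244898e-04.
By linearity: E[X] = C(210, 3)·p³ ≈ 1521520 · 6.12244898e-04 ≈ 931.542857.
Since α = 2/3 < 1, p = c/n^{2/3} ≫ 1/n is above the triangle threshold p ~ 1/n. Asymptotically E[X] ~ (c³/6)·n^{3(1−α)} = (3³/6)·n^{1} → ∞; triangles are abundant w.h.p.

E[X] ≈ 931.542857; in regime p = Θ(1/n^{2/3}) E[X] diverges (above the triangle threshold p ~ 1/n).


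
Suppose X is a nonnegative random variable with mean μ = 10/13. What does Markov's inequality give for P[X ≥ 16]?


μ = E[X] = 10/13, a = 16.
Markov: P[X ≥ 16] ≤ μ/a = (10/13)/16 = 5/104.
Numerically: ≈ 0.0481.
(Since a = 16 > μ = 0.7692, the bound 5/104 is < 1 and informative.)

P[X ≥ 16] ≤ 5/104 ≈ 0.0481.


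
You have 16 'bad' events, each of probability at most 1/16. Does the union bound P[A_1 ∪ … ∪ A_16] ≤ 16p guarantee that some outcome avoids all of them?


Union bound: P[∪_{i=1}^{16} A_i] ≤ Σ_i P[A_i] ≤ 16·p = 16·(1/16) = 1.
Numerically: 1 ≈ 1.000.
Is 1 < 1? NO.
Since the bound 1 is ≥ 1, the union bound is uninformative here; it does NOT by itself certify existence.

16·p = 1 ≈ 1.000; existence NOT certified by the union bound.


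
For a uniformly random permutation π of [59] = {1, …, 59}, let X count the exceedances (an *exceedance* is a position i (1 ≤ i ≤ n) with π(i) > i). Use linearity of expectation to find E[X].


Write X = Σ_{i=1}^{59} X_i, where X_i = 1_{π(i) > i}.
For each fixed i, π(i) is uniform over {1, …, 59} (marginal of a uniform permutation), so P[π(i) > i] = (n − i)/n. Summing: Σ_{i=1}^{59} (n − i)/n = (0 + 1 + … + 58)/59 = 59(59 − 1)/(2·59) = (59 − 1)/2.
Hence E[X] = Σ_{i=1}^{59} (59 − i)/59 = 29 ≈ 29.000000.

E[X] = 29 = 29.000000.


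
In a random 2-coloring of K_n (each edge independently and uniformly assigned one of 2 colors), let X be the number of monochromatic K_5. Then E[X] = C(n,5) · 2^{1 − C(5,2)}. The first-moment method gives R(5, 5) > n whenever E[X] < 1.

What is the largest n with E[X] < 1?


We need C(n, 5) · 2^{1 − 10} < 1, i.e. C(n, 5) < 2^{10 − 1} = 512.
Check values of n near the boundary:
  n = 7: C(7, 5) = 21; 21 < 512? YES
  n = 8: C(8, 5) = 56; 56 < 512? YES
  n = 9: C(9, 5) = 126; 126 < 512? YES
  n = 10: C(10, 5) = 252; 252 < 512? YES
  n = 11: C(11, 5) = 462; 462 < 512? YES
  n = 12: C(12, 5) = 792; 792 < 512? NO
  n = 13: C(13, 5) = 1287; 1287 < 512? NO
The largest n with C(n, 5) < 512 is n = 11 (where E[X] = 231/256 ≈ 0.902344). Hence R(5, 5) > 11, i.e. R(5, 5) ≥ 12.

Largest n = 11; hence R(5, 5) > 11.


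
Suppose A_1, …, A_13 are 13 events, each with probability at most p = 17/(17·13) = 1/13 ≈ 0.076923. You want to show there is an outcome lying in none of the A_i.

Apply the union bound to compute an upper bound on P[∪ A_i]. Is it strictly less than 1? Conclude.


Union bound: P[∪_{i=1}^{13} A_i] ≤ Σ_i P[A_i] ≤ 13·p = 13·(1/13) = 1.
Numerically: 1 ≈ 1.000000.
Is 1 < 1? NO.
Since the bound 1 is ≥ 1, the union bound is uninformative here; it does NOT by itself certify existence.

13·p = 1 ≈ 1.000000; existence NOT certified by the union bound.


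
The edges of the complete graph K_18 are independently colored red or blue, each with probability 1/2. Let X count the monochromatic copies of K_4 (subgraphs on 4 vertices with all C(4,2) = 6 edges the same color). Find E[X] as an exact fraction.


Let X = Σ_S X_S over the C(18, 4) = 3060 subsets S of size 4, where X_S = 1 if the K_4 on S is monochromatic.
For a fixed S, the K_4 on S has C(4, 2) = 6 edges. P[all 6 edges red] = (1/2)^6, and likewise for blue, so P[monochromatic] = 2·(1/2)^6 = 2^{1 − 6} = 1/32.
By linearity: E[X] = C(18, 4) · 2^{1 − 6} = 3060 · 1/32 = 765/8.
Numerically: E[X] ≈ 95.62500.

E[X] = C(18,4)·2^(1−C(4,2)) = 765/8 ≈ 95.62500.


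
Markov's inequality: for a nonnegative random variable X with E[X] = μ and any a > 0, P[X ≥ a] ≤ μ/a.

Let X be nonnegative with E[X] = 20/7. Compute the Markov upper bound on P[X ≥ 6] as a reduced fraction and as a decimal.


μ = E[X] = 20/7, a = 6.
Markov: P[X ≥ 6] ≤ μ/a = (20/7)/6 = 10/21.
Numerically: ≈ 0.47619.
(Since a = 6 > μ = 2.85714, the bound 10/21 is < 1 and informative.)

P[X ≥ 6] ≤ 10/21 ≈ 0.47619.


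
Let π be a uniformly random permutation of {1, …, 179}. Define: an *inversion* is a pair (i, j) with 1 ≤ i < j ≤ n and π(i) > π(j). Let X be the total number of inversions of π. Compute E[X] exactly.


Write X = Σ X_I over the C(179, 2) = 15931 pairs i < j, with X_I the indicator of one inversion.
There are 15931 indicators.
For each fixed pair i < j, the values π(i) and π(j) are two distinct elements of {1, …, 179} in uniformly random order; by symmetry P[π(i) > π(j)] = 1/2.
By linearity: E[X] = 15931 · (1/2) = C(179, 2) · (1/2) = 15931/2 = 15931/2 ≈ 7965.500.

E[X] = 15931/2 = 7965.500.


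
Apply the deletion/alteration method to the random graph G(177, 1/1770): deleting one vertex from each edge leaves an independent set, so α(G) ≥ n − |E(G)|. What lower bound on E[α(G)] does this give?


E[|E(G)|] = C(177, 2)·p = 15576 · (1/1770) = 44/5.
E[α(G)] ≥ n − E[|E(G)|] = 177 − 44/5 = 841/5.
Numerically: ≈ 168.20000.
(This is only a lower bound; the true E[α(G)] may be larger.)

E[α(G)] ≥ 841/5 ≈ 168.20000.


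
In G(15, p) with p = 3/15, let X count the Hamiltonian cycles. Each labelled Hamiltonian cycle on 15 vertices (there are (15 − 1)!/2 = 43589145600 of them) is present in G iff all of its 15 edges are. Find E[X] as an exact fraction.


K_15 has (15 − 1)!/2 = 43589145600 labelled Hamiltonian cycles.
For each such Hamiltonian cycle H, let X_H = 1 if all 15 edges of H are present in G. Then P[X_H = 1] = p^{15} = (1/5)^{15} = 1/30517578125.
Summing the indicators: E[X] = Σ_H E[X_H] = 43589145600 · p^{15} = 43589145600 · 1/30517578125 = 1743565824/1220703125.
Numerically: E[X] ≈ 1.42833.

E[X] = 43589145600 · (1/5)^{15} = 1743565824/1220703125 ≈ 1.42833.


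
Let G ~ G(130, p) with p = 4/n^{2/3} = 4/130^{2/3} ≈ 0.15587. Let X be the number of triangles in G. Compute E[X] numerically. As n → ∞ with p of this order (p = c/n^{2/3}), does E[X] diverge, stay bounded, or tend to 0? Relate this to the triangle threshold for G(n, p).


Number of potential triangles: C(130, 3) = 357760.
Each occurs with probability p³ ≈ (0.15587)³ ≈ 3.7869822e-03.
By linearity: E[X] = C(130, 3)·p³ ≈ 357760 · 3.7869822e-03 ≈ 1354.83077.
Since α = 2/3 < 1, p = c/n^{2/3} ≫ 1/n is above the triangle threshold p ~ 1/n. Asymptotically E[X] ~ (c³/6)·n^{3(1−α)} = (4³/6)·n^{1} → ∞; triangles are abundant w.h.p.

E[X] ≈ 1354.83077; in regime p = Θ(1/n^{2/3}) E[X] diverges (above the triangle threshold p ~ 1/n).


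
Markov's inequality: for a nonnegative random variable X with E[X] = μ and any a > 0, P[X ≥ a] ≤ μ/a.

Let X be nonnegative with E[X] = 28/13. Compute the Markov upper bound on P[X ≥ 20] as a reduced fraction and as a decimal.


μ = E[X] = 28/13, a = 20.
Markov: P[X ≥ 20] ≤ μ/a = (28/13)/20 = 7/65.
Numerically: ≈ 0.108.
(Since a = 20 > μ = 2.154, the bound 7/65 is < 1 and informative.)

P[X ≥ 20] ≤ 7/65 ≈ 0.108.


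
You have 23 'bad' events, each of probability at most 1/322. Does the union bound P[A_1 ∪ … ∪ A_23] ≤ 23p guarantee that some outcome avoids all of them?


Union bound: P[∪_{i=1}^{23} A_i] ≤ Σ_i P[A_i] ≤ 23·p = 23·(1/322) = 1/14.
Numerically: 1/14 ≈ 0.07143.
Is 1/14 < 1? YES.
Since P[∪ A_i] ≤ 1/14 < 1, the complement has P[∩ A_i^c] ≥ 1 − 1/14 = 13/14 > 0, so some outcome avoids every A_i.

23·p = 1/14 ≈ 0.07143; existence CERTIFIED by the union bound.


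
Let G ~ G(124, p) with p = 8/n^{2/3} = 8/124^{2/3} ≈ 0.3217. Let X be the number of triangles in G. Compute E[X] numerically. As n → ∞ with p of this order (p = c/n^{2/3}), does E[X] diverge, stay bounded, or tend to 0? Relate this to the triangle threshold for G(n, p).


Number of potential triangles: C(124, 3) = 310124.
Each occurs with probability p³ ≈ (0.3217)³ ≈ 3.329865e-02.
By linearity: E[X] = C(124, 3)·p³ ≈ 310124 · 3.329865e-02 ≈ 10326.7097.
Since α = 2/3 < 1, p = c/n^{2/3} ≫ 1/n is above the triangle threshold p ~ 1/n. Asymptotically E[X] ~ (c³/6)·n^{3(1−α)} = (8³/6)·n^{1} → ∞; triangles are abundant w.h.p.

E[X] ≈ 10326.7097; in regime p = Θ(1/n^{2/3}) E[X] diverges (above the triangle threshold p ~ 1/n).


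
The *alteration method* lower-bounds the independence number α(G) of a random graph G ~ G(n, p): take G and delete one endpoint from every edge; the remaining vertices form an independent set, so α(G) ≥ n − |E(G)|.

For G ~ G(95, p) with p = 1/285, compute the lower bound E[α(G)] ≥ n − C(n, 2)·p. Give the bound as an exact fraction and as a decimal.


E[|E(G)|] = C(95, 2)·p = 4465 · (1/285) = 47/3.
E[α(G)] ≥ n − E[|E(G)|] = 95 − 47/3 = 238/3.
Numerically: ≈ 79.33333.
(This is only a lower bound; the true E[α(G)] may be larger.)

E[α(G)] ≥ 238/3 ≈ 79.33333.


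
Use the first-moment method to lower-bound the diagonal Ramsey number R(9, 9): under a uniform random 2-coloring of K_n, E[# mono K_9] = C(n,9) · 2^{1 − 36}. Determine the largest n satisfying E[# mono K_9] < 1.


We need C(n, 9) · 2^{1 − 36} < 1, i.e. C(n, 9) < 2^{36 − 1} = 34359738368.
Check values of n near the boundary:
  n = 64: C(64, 9) = 27540584512; 27540584512 < 34359738368? YES
  n = 65: C(65, 9) = 31966749880; 31966749880 < 34359738368? YES
  n = 66: C(66, 9) = 37014131440; 37014131440 < 34359738368? NO
The largest n with C(n, 9) < 34359738368 is n = 65 (where E[X] = 3995843735/4294967296 ≈ 0.9303549). Hence R(9, 9) > 65, i.e. R(9, 9) ≥ 66.

Largest n = 65; hence R(9, 9) > 65.


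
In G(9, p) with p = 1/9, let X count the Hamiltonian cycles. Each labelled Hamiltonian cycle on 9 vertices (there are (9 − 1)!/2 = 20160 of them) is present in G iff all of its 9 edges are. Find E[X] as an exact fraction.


K_9 has (9 − 1)!/2 = 20160 labelled Hamiltonian cycles.
For each such Hamiltonian cycle H, let X_H = 1 if all 9 edges of H are present in G. Then P[X_H = 1] = p^{9} = (1/9)^{9} = 1/387420489.
By linearity: E[X] = Σ_H E[X_H] = 20160 · p^{9} = 20160 · 1/387420489 = 2240/43046721.
Numerically: E[X] ≈ 5.2e-05.

E[X] = 20160 · (1/9)^{9} = 2240/43046721 ≈ 5.2e-05.


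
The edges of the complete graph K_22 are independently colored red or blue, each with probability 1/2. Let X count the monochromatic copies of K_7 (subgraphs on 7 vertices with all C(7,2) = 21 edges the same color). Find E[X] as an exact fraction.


Let X = Σ_S X_S over the C(22, 7) = 170544 subsets S of size 7, where X_S = 1 if the K_7 on S is monochromatic.
For a fixed S, the K_7 on S has C(7, 2) = 21 edges. P[all 21 edges red] = (1/2)^21, and likewise for blue, so P[monochromatic] = 2·(1/2)^21 = 2^{1 − 21} = 1/1048576.
Summing: E[X] = C(22, 7) · 2^{1 − 21} = 170544 · 1/1048576 = 10659/65536.
Numerically: E[X] ≈ 0.162643.

E[X] = C(22,7)·2^(1−C(7,2)) = 10659/65536 ≈ 0.162643.


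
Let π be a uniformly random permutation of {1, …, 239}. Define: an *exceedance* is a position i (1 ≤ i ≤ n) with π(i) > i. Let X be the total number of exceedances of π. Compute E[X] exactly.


Write X = Σ_{i=1}^{239} X_i, where X_i = 1_{π(i) > i}.
For each fixed i, π(i) is uniform over {1, …, 239} (marginal of a uniform permutation), so P[π(i) > i] = (n − i)/n. Summing: Σ_{i=1}^{239} (n − i)/n = (0 + 1 + … + 238)/239 = 239(239 − 1)/(2·239) = (239 − 1)/2.
Hence E[X] = Σ_{i=1}^{239} (239 − i)/239 = 119 ≈ 119.000.

E[X] = 119 = 119.000.


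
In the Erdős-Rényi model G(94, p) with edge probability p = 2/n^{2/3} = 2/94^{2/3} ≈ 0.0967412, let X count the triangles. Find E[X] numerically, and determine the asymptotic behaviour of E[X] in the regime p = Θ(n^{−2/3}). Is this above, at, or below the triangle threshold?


Number of potential triangles: C(94, 3) = 134044.
Each occurs with probability p³ ≈ (0.0967412)³ ≈ 9.05387053e-04.
By linearity: E[X] = C(94, 3)·p³ ≈ 134044 · 9.05387053e-04 ≈ 121.361702.
Since α = 2/3 < 1, p = c/n^{2/3} ≫ 1/n is above the triangle threshold p ~ 1/n. Asymptotically E[X] ~ (c³/6)·n^{3(1−α)} = (2³/6)·n^{1} → ∞; triangles are abundant w.h.p.

E[X] ≈ 121.361702; in regime p = Θ(1/n^{2/3}) E[X] diverges (above the triangle threshold p ~ 1/n).


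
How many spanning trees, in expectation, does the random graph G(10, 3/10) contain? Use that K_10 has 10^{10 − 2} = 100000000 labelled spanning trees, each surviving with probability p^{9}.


K_10 has 10^{10 − 2} = 100000000 labelled spanning trees.
For each such spanning tree H, let X_H = 1 if all 9 edges of H are present in G. Then P[X_H = 1] = p^{9} = (3/10)^{9} = 19683/1000000000.
By linearity of expectation: E[X] = Σ_H E[X_H] = 100000000 · p^{9} = 100000000 · 19683/1000000000 = 19683/10.
Numerically: E[X] ≈ 1.97e+03.

E[X] = 100000000 · (3/10)^{9} = 19683/10 ≈ 1.97e+03.


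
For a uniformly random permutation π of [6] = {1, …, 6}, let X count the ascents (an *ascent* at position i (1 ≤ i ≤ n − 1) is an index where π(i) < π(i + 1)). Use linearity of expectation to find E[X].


Write X = Σ X_I over i = 1, …, 5, with X_I the indicator of one ascent.
There are 5 indicators.
For each fixed i, the pair (π(i), π(i+1)) is a uniformly random ordered pair of distinct values from {1, …, 6}; by symmetry P[π(i) < π(i+1)] = 1/2.
By linearity: E[X] = 5 · (1/2) = (6 − 1) · (1/2) = 5/2 ≈ 2.5000.

E[X] = 5/2 = 2.5000.


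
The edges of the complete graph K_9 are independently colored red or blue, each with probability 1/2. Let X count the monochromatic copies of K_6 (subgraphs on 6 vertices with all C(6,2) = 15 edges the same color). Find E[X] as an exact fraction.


Let X = Σ_S X_S over the C(9, 6) = 84 subsets S of size 6, where X_S = 1 if the K_6 on S is monochromatic.
For a fixed S, the K_6 on S has C(6, 2) = 15 edges. P[all 15 edges red] = (1/2)^15, and likewise for blue, so P[monochromatic] = 2·(1/2)^15 = 2^{1 − 15} = 1/16384.
By linearity of expectation: E[X] = C(9, 6) · 2^{1 − 15} = 84 · 1/16384 = 21/4096.
Numerically: E[X] ≈ 0.00513.

E[X] = C(9,6)·2^(1−C(6,2)) = 21/4096 ≈ 0.00513.


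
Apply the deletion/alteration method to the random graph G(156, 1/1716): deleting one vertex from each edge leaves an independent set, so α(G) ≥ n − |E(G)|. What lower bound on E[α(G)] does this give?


E[|E(G)|] = C(156, 2)·p = 12090 · (1/1716) = 155/22.
E[α(G)] ≥ n − E[|E(G)|] = 156 − 155/22 = 3277/22.
Numerically: ≈ 148.954545.
(This is only a lower bound; the true E[α(G)] may be larger.)

E[α(G)] ≥ 3277/22 ≈ 148.954545.


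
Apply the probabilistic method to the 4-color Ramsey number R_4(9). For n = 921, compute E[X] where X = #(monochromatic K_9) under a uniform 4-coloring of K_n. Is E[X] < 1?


E[X] = C(921, 9) · 4^{1 − 36} = 1263413444025789313455 · 4^{−35} = 1263413444025789313455/1180591620717411303424.
As a reduced fraction: E[X] = 1263413444025789313455/1180591620717411303424 ≈ 1.0701528.
Is E[X] < 1? NO.
Since E[X] ≥ 1, the first-moment bound is inconclusive at n = 921; it does NOT by itself certify R_4(9) > 921.

E[X] = 1263413444025789313455/1180591620717411303424 ≈ 1.0701528; E[X] ≥ 1; first-moment method inconclusive here.


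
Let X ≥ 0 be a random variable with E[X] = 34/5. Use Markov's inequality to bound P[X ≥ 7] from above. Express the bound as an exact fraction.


μ = E[X] = 34/5, a = 7.
Markov: P[X ≥ 7] ≤ μ/a = (34/5)/7 = 34/35.
Numerically: ≈ 0.971429.
(Since a = 7 > μ = 6.800000, the bound 34/35 is < 1 and informative.)

P[X ≥ 7] ≤ 34/35 ≈ 0.971429.
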